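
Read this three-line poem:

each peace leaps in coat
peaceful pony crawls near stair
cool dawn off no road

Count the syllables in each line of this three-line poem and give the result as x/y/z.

5/7/5

Line 1: each (1), peace (1), leaps (1), in (1), coat (1) → 5
Line 2: peaceful (2), pony (2), crawls (1), near (1), stair (1) → 7
Line 3: cool (1), dawn (1), off (1), no (1), road (1) → 5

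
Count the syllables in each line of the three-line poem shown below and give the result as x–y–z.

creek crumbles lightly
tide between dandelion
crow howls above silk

5–7–5

Line 1: "creek crumbles lightly": 1+2+2 = 5
Line 2: "tide between dandelion": 1+2+4 = 7
Line 3: "crow howls above silk": 1+1+2+1 = 5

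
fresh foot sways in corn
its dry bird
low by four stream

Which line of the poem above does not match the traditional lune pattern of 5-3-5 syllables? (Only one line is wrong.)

The third line

Line 1: fresh (1), foot (1), sways (1), in (1), corn (1) → 5 ✓
Line 2: its (1), dry (1), bird (1) → 3 ✓
Line 3: low (1), by (1), four (1), stream (1) → 4 (expected 5)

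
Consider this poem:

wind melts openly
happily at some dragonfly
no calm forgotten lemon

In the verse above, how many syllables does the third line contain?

The third line: "no calm forgotten lemon": 1+1+3+2 = 7

7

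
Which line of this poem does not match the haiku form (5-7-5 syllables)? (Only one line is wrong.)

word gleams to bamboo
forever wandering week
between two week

Line 1: "word gleams to bamboo": 1+1+1+2 = 5 ✓
Line 2: "forever wandering week": 3+3+1 = 7 ✓
Line 3: "between two week": 2+1+1 = 4 (expected 5)

The third line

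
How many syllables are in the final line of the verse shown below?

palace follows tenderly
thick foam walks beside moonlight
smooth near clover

4

The final line: "smooth near clover": 1+1+2 = 4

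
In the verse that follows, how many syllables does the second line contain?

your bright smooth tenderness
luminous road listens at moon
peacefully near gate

The second line: luminous(3) + road(1) + listens(2) + at(1) + moon(1) = 8

8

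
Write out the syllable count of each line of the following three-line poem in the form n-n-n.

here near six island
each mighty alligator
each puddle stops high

5-7-5

Line 1: here(1) + near(1) + six(1) + island(2) = 5
Line 2: each(1) + mighty(2) + alligator(4) = 7
Line 3: each(1) + puddle(2) + stops(1) + high(1) = 5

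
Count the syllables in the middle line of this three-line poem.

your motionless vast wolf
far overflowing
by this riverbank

The middle line: "far overflowing": 1+4 = 5

5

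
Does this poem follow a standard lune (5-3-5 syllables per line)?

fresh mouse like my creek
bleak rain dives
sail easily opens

Line 1: "fresh mouse like my creek": 1+1+1+1+1 = 5 ✓
Line 2: "bleak rain dives": 1+1+1 = 3 ✓
Line 3: "sail easily opens": 1+3+2 = 6 (expected 5)

No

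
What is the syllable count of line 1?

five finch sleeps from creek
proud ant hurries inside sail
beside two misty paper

5

Line 1: five(1) + finch(1) + sleeps(1) + from(1) + creek(1) = 5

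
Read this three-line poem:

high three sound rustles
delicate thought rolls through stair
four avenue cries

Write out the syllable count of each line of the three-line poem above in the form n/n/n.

5/7/5

Line 1: "high three sound rustles": 1+1+1+2 = 5
Line 2: "delicate thought rolls through stair": 3+1+1+1+1 = 7
Line 3: "four avenue cries": 1+3+1 = 5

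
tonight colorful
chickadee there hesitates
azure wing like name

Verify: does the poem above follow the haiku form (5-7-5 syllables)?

Line 1: "tonight colorful": 2+3 = 5 ✓
Line 2: "chickadee there hesitates": 3+1+3 = 7 ✓
Line 3: "azure wing like name": 2+1+1+1 = 5 ✓

Yes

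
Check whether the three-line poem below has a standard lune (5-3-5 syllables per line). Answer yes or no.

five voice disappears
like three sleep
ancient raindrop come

Yes

Line 1: five (1), voice (1), disappears (3) → 5 ✓
Line 2: like (1), three (1), sleep (1) → 3 ✓
Line 3: ancient (2), raindrop (2), come (1) → 5 ✓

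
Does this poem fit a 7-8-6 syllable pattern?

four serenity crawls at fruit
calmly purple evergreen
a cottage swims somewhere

Line 1: "four serenity crawls at fruit": 1+4+1+1+1 = 8 (expected 7)
Line 2: "calmly purple evergreen": 2+2+3 = 7 (expected 8)
Line 3: "a cottage swims somewhere": 1+2+1+2 = 6 ✓

No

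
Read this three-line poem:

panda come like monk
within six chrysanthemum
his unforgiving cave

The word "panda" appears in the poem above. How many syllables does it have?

"panda" has 2 syllables.

2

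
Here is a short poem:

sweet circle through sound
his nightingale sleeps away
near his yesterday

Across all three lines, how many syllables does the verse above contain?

Line 1: sweet (1), circle (2), through (1), sound (1) → 5
Line 2: his (1), nightingale (3), sleeps (1), away (2) → 7
Line 3: near (1), his (1), yesterday (3) → 5
Total: 5 + 7 + 5 = 17

17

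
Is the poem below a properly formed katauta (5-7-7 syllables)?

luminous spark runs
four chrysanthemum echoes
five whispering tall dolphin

Line 1: "luminous spark runs": 3+1+1 = 5 ✓
Line 2: "four chrysanthemum echoes": 1+4+2 = 7 ✓
Line 3: "five whispering tall dolphin": 1+3+1+2 = 7 ✓

Yes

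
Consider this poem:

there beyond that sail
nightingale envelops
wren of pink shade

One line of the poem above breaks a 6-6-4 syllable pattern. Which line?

Line 1

Line 1: there(1) + beyond(2) + that(1) + sail(1) = 5 (expected 6)
Line 2: nightingale(3) + envelops(3) = 6 ✓
Line 3: wren(1) + of(1) + pink(1) + shade(1) = 4 ✓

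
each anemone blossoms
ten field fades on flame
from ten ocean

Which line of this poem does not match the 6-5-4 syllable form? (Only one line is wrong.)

Line 1: each(1) + anemone(4) + blossoms(2) = 7 (expected 6)
Line 2: ten(1) + field(1) + fades(1) + on(1) + flame(1) = 5 ✓
Line 3: from(1) + ten(1) + ocean(2) = 4 ✓

Line 1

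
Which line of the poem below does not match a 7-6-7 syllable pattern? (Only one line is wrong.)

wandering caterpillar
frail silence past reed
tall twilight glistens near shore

Line 1: wandering(3) + caterpillar(4) = 7 ✓
Line 2: frail(1) + silence(2) + past(1) + reed(1) = 5 (expected 6)
Line 3: tall(1) + twilight(2) + glistens(2) + near(1) + shore(1) = 7 ✓

The second line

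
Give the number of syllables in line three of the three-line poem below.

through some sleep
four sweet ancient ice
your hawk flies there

4

Line three: your(1) + hawk(1) + flies(1) + there(1) = 4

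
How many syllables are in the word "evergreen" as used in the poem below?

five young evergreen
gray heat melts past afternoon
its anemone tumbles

3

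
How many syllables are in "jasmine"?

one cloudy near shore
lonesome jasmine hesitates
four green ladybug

2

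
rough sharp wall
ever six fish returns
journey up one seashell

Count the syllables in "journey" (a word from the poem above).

2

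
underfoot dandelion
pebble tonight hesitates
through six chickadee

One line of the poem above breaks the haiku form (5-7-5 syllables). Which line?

Line 1: underfoot(3) + dandelion(4) = 7 (expected 5)
Line 2: pebble(2) + tonight(2) + hesitates(3) = 7 ✓
Line 3: through(1) + six(1) + chickadee(3) = 5 ✓

Line 1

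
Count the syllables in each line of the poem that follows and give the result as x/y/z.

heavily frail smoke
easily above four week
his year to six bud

Line 1: "heavily frail smoke": 3+1+1 = 5
Line 2: "easily above four week": 3+2+1+1 = 7
Line 3: "his year to six bud": 1+1+1+1+1 = 5

5/7/5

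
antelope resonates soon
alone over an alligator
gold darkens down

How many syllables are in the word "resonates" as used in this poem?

3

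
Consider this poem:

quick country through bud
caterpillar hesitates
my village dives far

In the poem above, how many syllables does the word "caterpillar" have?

"caterpillar" has 4 syllables.

4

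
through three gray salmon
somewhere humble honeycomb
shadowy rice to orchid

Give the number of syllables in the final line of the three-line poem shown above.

7

The final line: shadowy (3), rice (1), to (1), orchid (2) → 7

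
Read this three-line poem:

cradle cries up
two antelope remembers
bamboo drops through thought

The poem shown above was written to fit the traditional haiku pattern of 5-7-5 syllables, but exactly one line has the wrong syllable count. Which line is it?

Line 1: cradle (2), cries (1), up (1) → 4 (expected 5)
Line 2: two (1), antelope (3), remembers (3) → 7 ✓
Line 3: bamboo (2), drops (1), through (1), thought (1) → 5 ✓

The first line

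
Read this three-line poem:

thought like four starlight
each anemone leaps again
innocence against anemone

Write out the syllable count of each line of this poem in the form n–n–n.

Line 1: "thought like four starlight": 1+1+1+2 = 5
Line 2: "each anemone leaps again": 1+4+1+2 = 8
Line 3: "innocence against anemone": 3+2+4 = 9

5–8–9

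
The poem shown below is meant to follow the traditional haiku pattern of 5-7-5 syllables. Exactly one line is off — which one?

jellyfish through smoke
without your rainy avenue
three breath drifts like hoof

Line 1: jellyfish (3), through (1), smoke (1) → 5 ✓
Line 2: without (2), your (1), rainy (2), avenue (3) → 8 (expected 7)
Line 3: three (1), breath (1), drifts (1), like (1), hoof (1) → 5 ✓

The second line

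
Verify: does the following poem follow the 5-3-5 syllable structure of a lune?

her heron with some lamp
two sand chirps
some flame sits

Line 1: "her heron with some lamp": 1+2+1+1+1 = 6 (expected 5)
Line 2: "two sand chirps": 1+1+1 = 3 ✓
Line 3: "some flame sits": 1+1+1 = 3 (expected 5)

No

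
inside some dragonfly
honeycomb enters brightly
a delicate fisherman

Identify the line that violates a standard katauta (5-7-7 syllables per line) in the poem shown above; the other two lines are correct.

Line 1

Line 1: inside(2) + some(1) + dragonfly(3) = 6 (expected 5)
Line 2: honeycomb(3) + enters(2) + brightly(2) = 7 ✓
Line 3: a(1) + delicate(3) + fisherman(3) = 7 ✓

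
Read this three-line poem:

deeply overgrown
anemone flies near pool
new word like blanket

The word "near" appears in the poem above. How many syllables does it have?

"near" has 1 syllable.

1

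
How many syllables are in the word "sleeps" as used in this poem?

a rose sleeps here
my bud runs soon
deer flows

"sleeps" has 1 syllable.

1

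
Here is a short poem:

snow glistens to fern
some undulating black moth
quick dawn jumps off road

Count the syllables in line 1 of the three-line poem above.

Line 1: "snow glistens to fern": 1+2+1+1 = 5

5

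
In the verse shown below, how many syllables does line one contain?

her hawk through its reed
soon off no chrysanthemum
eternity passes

Line one: "her hawk through its reed": 1+1+1+1+1 = 5

5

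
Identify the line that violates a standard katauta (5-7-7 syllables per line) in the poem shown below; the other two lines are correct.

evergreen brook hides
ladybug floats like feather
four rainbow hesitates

Line 3

Line 1: evergreen (3), brook (1), hides (1) → 5 ✓
Line 2: ladybug (3), floats (1), like (1), feather (2) → 7 ✓
Line 3: four (1), rainbow (2), hesitates (3) → 6 (expected 7)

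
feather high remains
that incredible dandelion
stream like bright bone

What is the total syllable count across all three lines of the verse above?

18

Line 1: "feather high remains": 2+1+2 = 5
Line 2: "that incredible dandelion": 1+4+4 = 9
Line 3: "stream like bright bone": 1+1+1+1 = 4
Total: 5 + 9 + 4 = 18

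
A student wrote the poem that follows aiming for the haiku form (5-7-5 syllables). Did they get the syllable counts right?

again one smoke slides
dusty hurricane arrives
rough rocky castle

Line 1: again (2), one (1), smoke (1), slides (1) → 5 ✓
Line 2: dusty (2), hurricane (3), arrives (2) → 7 ✓
Line 3: rough (1), rocky (2), castle (2) → 5 ✓

Yes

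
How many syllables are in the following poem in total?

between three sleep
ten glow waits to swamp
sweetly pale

Line 1: between(2) + three(1) + sleep(1) = 4
Line 2: ten(1) + glow(1) + waits(1) + to(1) + swamp(1) = 5
Line 3: sweetly(2) + pale(1) = 3
Total: 4 + 5 + 3 = 12

12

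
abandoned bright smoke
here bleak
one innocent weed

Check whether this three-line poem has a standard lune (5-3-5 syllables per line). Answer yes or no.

Line 1: "abandoned bright smoke": 3+1+1 = 5 ✓
Line 2: "here bleak": 1+1 = 2 (expected 3)
Line 3: "one innocent weed": 1+3+1 = 5 ✓

No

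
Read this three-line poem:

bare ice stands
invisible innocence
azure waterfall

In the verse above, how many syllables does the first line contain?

The first line: bare (1), ice (1), stands (1) → 3

3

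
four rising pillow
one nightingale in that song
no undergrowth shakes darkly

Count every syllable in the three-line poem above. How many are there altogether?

Line 1: four (1), rising (2), pillow (2) → 5
Line 2: one (1), nightingale (3), in (1), that (1), song (1) → 7
Line 3: no (1), undergrowth (3), shakes (1), darkly (2) → 7
Total: 5 + 7 + 7 = 19

19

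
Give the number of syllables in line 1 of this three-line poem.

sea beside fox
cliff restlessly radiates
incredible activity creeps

Line 1: sea (1), beside (2), fox (1) → 4

4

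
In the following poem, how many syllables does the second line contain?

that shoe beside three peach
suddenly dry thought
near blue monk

5

The second line: suddenly(3) + dry(1) + thought(1) = 5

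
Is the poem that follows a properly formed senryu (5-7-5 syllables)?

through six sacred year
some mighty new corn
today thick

Line 1: through(1) + six(1) + sacred(2) + year(1) = 5 ✓
Line 2: some(1) + mighty(2) + new(1) + corn(1) = 5 (expected 7)
Line 3: today(2) + thick(1) = 3 (expected 5)

No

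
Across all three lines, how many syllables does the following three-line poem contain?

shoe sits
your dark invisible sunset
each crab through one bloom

Line 1: "shoe sits": 1+1 = 2
Line 2: "your dark invisible sunset": 1+1+4+2 = 8
Line 3: "each crab through one bloom": 1+1+1+1+1 = 5
Total: 2 + 8 + 5 = 15

15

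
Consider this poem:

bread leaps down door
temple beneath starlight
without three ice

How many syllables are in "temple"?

2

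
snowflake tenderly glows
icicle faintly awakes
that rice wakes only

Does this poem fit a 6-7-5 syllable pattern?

Yes

Line 1: snowflake (2), tenderly (3), glows (1) → 6 ✓
Line 2: icicle (3), faintly (2), awakes (2) → 7 ✓
Line 3: that (1), rice (1), wakes (1), only (2) → 5 ✓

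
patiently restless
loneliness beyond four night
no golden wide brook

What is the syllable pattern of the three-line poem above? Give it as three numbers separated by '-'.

5-7-5

Line 1: patiently(3) + restless(2) = 5
Line 2: loneliness(3) + beyond(2) + four(1) + night(1) = 7
Line 3: no(1) + golden(2) + wide(1) + brook(1) = 5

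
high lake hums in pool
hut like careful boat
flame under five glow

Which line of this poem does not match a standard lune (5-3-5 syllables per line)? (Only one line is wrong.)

Line 1: "high lake hums in pool": 1+1+1+1+1 = 5 ✓
Line 2: "hut like careful boat": 1+1+2+1 = 5 (expected 3)
Line 3: "flame under five glow": 1+2+1+1 = 5 ✓

The second line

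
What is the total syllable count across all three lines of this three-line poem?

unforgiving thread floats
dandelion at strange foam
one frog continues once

Line 1: unforgiving(4) + thread(1) + floats(1) = 6
Line 2: dandelion(4) + at(1) + strange(1) + foam(1) = 7
Line 3: one(1) + frog(1) + continues(3) + once(1) = 6
Total: 6 + 7 + 6 = 19

19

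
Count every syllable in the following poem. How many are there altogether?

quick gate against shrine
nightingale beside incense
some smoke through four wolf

Line 1: quick(1) + gate(1) + against(2) + shrine(1) = 5
Line 2: nightingale(3) + beside(2) + incense(2) = 7
Line 3: some(1) + smoke(1) + through(1) + four(1) + wolf(1) = 5
Total: 5 + 7 + 5 = 17

17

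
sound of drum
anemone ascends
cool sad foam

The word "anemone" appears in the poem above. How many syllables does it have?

4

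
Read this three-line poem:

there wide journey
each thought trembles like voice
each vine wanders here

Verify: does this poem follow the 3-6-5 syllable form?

Line 1: there(1) + wide(1) + journey(2) = 4 (expected 3)
Line 2: each(1) + thought(1) + trembles(2) + like(1) + voice(1) = 6 ✓
Line 3: each(1) + vine(1) + wanders(2) + here(1) = 5 ✓

No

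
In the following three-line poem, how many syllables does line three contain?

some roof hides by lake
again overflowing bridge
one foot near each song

Line three: "one foot near each song": 1+1+1+1+1 = 5

5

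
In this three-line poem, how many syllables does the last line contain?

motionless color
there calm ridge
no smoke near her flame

5

The last line: no (1), smoke (1), near (1), her (1), flame (1) → 5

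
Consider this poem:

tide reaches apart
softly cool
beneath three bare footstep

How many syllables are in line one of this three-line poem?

5

Line one: tide(1) + reaches(2) + apart(2) = 5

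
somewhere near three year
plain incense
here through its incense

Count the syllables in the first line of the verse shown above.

5

The first line: somewhere (2), near (1), three (1), year (1) → 5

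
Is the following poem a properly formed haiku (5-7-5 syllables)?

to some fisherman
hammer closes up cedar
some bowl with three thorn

Yes

Line 1: to (1), some (1), fisherman (3) → 5 ✓
Line 2: hammer (2), closes (2), up (1), cedar (2) → 7 ✓
Line 3: some (1), bowl (1), with (1), three (1), thorn (1) → 5 ✓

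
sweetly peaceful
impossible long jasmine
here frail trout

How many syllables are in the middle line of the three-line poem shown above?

7

The middle line: impossible(4) + long(1) + jasmine(2) = 7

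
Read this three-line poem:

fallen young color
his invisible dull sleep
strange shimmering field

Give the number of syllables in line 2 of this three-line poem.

Line 2: his (1), invisible (4), dull (1), sleep (1) → 7

7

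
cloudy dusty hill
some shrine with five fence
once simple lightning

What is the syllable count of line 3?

Line 3: once(1) + simple(2) + lightning(2) = 5

5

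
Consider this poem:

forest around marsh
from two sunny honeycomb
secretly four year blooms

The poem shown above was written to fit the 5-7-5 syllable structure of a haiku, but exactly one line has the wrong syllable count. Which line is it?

The third line

Line 1: forest(2) + around(2) + marsh(1) = 5 ✓
Line 2: from(1) + two(1) + sunny(2) + honeycomb(3) = 7 ✓
Line 3: secretly(3) + four(1) + year(1) + blooms(1) = 6 (expected 5)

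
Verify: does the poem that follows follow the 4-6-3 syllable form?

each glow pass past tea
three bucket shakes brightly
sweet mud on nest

Line 1: each (1), glow (1), pass (1), past (1), tea (1) → 5 (expected 4)
Line 2: three (1), bucket (2), shakes (1), brightly (2) → 6 ✓
Line 3: sweet (1), mud (1), on (1), nest (1) → 4 (expected 3)

No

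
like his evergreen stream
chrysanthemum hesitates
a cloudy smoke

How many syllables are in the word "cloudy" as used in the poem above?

2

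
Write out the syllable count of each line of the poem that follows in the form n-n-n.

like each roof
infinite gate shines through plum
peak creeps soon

3-7-3

Line 1: "like each roof": 1+1+1 = 3
Line 2: "infinite gate shines through plum": 3+1+1+1+1 = 7
Line 3: "peak creeps soon": 1+1+1 = 3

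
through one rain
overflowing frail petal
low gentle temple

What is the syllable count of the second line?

7

The second line: overflowing(4) + frail(1) + petal(2) = 7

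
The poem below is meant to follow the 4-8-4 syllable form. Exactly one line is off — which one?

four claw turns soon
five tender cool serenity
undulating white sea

Line 1: four(1) + claw(1) + turns(1) + soon(1) = 4 ✓
Line 2: five(1) + tender(2) + cool(1) + serenity(4) = 8 ✓
Line 3: undulating(4) + white(1) + sea(1) = 6 (expected 4)

The third line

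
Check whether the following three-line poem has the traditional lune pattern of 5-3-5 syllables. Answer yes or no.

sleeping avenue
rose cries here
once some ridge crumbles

Line 1: sleeping (2), avenue (3) → 5 ✓
Line 2: rose (1), cries (1), here (1) → 3 ✓
Line 3: once (1), some (1), ridge (1), crumbles (2) → 5 ✓

Yes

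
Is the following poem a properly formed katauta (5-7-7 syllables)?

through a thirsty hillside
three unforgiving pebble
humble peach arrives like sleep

Line 1: "through a thirsty hillside": 1+1+2+2 = 6 (expected 5)
Line 2: "three unforgiving pebble": 1+4+2 = 7 ✓
Line 3: "humble peach arrives like sleep": 2+1+2+1+1 = 7 ✓

No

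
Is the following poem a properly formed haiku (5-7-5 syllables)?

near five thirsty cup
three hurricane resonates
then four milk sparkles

Line 1: near (1), five (1), thirsty (2), cup (1) → 5 ✓
Line 2: three (1), hurricane (3), resonates (3) → 7 ✓
Line 3: then (1), four (1), milk (1), sparkles (2) → 5 ✓

Yes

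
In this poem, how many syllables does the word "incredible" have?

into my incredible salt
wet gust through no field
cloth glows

4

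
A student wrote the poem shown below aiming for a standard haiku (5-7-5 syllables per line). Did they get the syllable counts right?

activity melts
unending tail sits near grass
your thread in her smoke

Yes

Line 1: "activity melts": 4+1 = 5 ✓
Line 2: "unending tail sits near grass": 3+1+1+1+1 = 7 ✓
Line 3: "your thread in her smoke": 1+1+1+1+1 = 5 ✓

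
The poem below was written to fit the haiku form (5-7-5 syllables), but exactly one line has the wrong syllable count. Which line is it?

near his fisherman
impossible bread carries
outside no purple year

Line 1: near(1) + his(1) + fisherman(3) = 5 ✓
Line 2: impossible(4) + bread(1) + carries(2) = 7 ✓
Line 3: outside(2) + no(1) + purple(2) + year(1) = 6 (expected 5)

Line 3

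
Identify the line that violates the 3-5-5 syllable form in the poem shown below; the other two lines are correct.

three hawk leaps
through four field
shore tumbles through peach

Line 1: "three hawk leaps": 1+1+1 = 3 ✓
Line 2: "through four field": 1+1+1 = 3 (expected 5)
Line 3: "shore tumbles through peach": 1+2+1+1 = 5 ✓

Line 2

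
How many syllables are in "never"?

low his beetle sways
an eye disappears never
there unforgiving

2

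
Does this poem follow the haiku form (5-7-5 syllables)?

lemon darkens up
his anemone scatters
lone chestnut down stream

Line 1: lemon (2), darkens (2), up (1) → 5 ✓
Line 2: his (1), anemone (4), scatters (2) → 7 ✓
Line 3: lone (1), chestnut (2), down (1), stream (1) → 5 ✓

Yes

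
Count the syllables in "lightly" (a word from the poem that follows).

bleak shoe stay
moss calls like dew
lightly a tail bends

2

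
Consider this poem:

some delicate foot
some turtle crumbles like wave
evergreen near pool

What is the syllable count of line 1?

Line 1: "some delicate foot": 1+3+1 = 5

5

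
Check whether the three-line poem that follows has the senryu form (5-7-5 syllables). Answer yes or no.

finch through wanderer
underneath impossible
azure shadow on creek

No

Line 1: "finch through wanderer": 1+1+3 = 5 ✓
Line 2: "underneath impossible": 3+4 = 7 ✓
Line 3: "azure shadow on creek": 2+2+1+1 = 6 (expected 5)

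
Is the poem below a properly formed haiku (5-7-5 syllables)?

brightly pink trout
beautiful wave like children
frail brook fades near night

No

Line 1: brightly(2) + pink(1) + trout(1) = 4 (expected 5)
Line 2: beautiful(3) + wave(1) + like(1) + children(2) = 7 ✓
Line 3: frail(1) + brook(1) + fades(1) + near(1) + night(1) = 5 ✓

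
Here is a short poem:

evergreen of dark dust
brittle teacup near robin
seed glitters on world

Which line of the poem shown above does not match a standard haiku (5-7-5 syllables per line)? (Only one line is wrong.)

Line 1: "evergreen of dark dust": 3+1+1+1 = 6 (expected 5)
Line 2: "brittle teacup near robin": 2+2+1+2 = 7 ✓
Line 3: "seed glitters on world": 1+2+1+1 = 5 ✓

Line 1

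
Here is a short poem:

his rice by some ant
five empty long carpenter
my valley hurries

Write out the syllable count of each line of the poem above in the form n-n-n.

Line 1: his(1) + rice(1) + by(1) + some(1) + ant(1) = 5
Line 2: five(1) + empty(2) + long(1) + carpenter(3) = 7
Line 3: my(1) + valley(2) + hurries(2) = 5

5-7-5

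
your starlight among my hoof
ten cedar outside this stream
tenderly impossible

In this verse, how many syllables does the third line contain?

7

The third line: tenderly (3), impossible (4) → 7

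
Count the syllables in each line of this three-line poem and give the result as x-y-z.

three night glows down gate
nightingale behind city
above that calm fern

Line 1: three (1), night (1), glows (1), down (1), gate (1) → 5
Line 2: nightingale (3), behind (2), city (2) → 7
Line 3: above (2), that (1), calm (1), fern (1) → 5

5-7-5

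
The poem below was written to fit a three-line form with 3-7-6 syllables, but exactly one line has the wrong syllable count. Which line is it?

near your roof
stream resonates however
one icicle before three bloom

The third line

Line 1: "near your roof": 1+1+1 = 3 ✓
Line 2: "stream resonates however": 1+3+3 = 7 ✓
Line 3: "one icicle before three bloom": 1+3+2+1+1 = 8 (expected 6)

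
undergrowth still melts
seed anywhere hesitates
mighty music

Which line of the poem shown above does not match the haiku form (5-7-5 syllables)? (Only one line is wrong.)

Line 1: undergrowth (3), still (1), melts (1) → 5 ✓
Line 2: seed (1), anywhere (3), hesitates (3) → 7 ✓
Line 3: mighty (2), music (2) → 4 (expected 5)

Line 3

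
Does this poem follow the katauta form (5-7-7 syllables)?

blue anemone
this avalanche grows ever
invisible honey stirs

Yes

Line 1: blue(1) + anemone(4) = 5 ✓
Line 2: this(1) + avalanche(3) + grows(1) + ever(2) = 7 ✓
Line 3: invisible(4) + honey(2) + stirs(1) = 7 ✓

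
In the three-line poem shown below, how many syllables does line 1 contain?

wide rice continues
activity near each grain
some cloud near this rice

Line 1: wide (1), rice (1), continues (3) → 5

5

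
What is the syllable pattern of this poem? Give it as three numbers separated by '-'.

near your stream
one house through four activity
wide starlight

3-8-3

Line 1: near (1), your (1), stream (1) → 3
Line 2: one (1), house (1), through (1), four (1), activity (4) → 8
Line 3: wide (1), starlight (2) → 3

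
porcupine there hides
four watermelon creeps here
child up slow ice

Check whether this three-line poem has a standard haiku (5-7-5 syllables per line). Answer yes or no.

Line 1: porcupine(3) + there(1) + hides(1) = 5 ✓
Line 2: four(1) + watermelon(4) + creeps(1) + here(1) = 7 ✓
Line 3: child(1) + up(1) + slow(1) + ice(1) = 4 (expected 5)

No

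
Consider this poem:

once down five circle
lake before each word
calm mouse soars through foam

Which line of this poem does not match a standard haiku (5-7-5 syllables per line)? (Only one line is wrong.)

Line 1: once (1), down (1), five (1), circle (2) → 5 ✓
Line 2: lake (1), before (2), each (1), word (1) → 5 (expected 7)
Line 3: calm (1), mouse (1), soars (1), through (1), foam (1) → 5 ✓

Line 2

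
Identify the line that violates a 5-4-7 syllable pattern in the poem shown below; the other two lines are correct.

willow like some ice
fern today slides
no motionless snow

Line 1: "willow like some ice": 2+1+1+1 = 5 ✓
Line 2: "fern today slides": 1+2+1 = 4 ✓
Line 3: "no motionless snow": 1+3+1 = 5 (expected 7)

Line 3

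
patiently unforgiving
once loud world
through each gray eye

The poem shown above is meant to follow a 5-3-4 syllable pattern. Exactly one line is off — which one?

Line 1

Line 1: "patiently unforgiving": 3+4 = 7 (expected 5)
Line 2: "once loud world": 1+1+1 = 3 ✓
Line 3: "through each gray eye": 1+1+1+1 = 4 ✓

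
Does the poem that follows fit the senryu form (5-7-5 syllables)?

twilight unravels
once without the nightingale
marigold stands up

Yes

Line 1: "twilight unravels": 2+3 = 5 ✓
Line 2: "once without the nightingale": 1+2+1+3 = 7 ✓
Line 3: "marigold stands up": 3+1+1 = 5 ✓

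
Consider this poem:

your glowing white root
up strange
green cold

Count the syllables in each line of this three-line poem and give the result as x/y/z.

5/2/2

Line 1: your (1), glowing (2), white (1), root (1) → 5
Line 2: up (1), strange (1) → 2
Line 3: green (1), cold (1) → 2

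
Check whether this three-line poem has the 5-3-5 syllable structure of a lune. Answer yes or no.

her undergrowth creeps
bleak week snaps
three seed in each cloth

Yes

Line 1: her (1), undergrowth (3), creeps (1) → 5 ✓
Line 2: bleak (1), week (1), snaps (1) → 3 ✓
Line 3: three (1), seed (1), in (1), each (1), cloth (1) → 5 ✓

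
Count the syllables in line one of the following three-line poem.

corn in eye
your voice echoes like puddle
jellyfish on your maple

3

Line one: "corn in eye": 1+1+1 = 3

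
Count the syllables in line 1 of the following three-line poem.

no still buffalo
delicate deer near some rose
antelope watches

Line 1: "no still buffalo": 1+1+3 = 5

5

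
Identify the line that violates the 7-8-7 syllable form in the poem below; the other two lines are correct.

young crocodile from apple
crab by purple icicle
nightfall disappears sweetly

Line 1: young (1), crocodile (3), from (1), apple (2) → 7 ✓
Line 2: crab (1), by (1), purple (2), icicle (3) → 7 (expected 8)
Line 3: nightfall (2), disappears (3), sweetly (2) → 7 ✓

The second line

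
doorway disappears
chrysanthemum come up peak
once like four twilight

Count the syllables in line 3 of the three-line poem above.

Line 3: once(1) + like(1) + four(1) + twilight(2) = 5

5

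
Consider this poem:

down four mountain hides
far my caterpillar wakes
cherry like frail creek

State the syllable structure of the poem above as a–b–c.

5–7–5

Line 1: down(1) + four(1) + mountain(2) + hides(1) = 5
Line 2: far(1) + my(1) + caterpillar(4) + wakes(1) = 7
Line 3: cherry(2) + like(1) + frail(1) + creek(1) = 5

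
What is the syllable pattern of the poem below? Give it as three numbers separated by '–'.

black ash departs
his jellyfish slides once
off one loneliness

Line 1: black (1), ash (1), departs (2) → 4
Line 2: his (1), jellyfish (3), slides (1), once (1) → 6
Line 3: off (1), one (1), loneliness (3) → 5

4–6–5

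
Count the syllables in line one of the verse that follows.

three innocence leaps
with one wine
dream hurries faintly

5

Line one: "three innocence leaps": 1+3+1 = 5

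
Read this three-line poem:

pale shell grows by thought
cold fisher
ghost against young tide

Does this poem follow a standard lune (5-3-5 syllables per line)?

Line 1: pale (1), shell (1), grows (1), by (1), thought (1) → 5 ✓
Line 2: cold (1), fisher (2) → 3 ✓
Line 3: ghost (1), against (2), young (1), tide (1) → 5 ✓

Yes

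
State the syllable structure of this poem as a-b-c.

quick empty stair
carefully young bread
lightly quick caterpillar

Line 1: quick (1), empty (2), stair (1) → 4
Line 2: carefully (3), young (1), bread (1) → 5
Line 3: lightly (2), quick (1), caterpillar (4) → 7

4-5-7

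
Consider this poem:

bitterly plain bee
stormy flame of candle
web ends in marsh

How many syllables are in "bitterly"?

3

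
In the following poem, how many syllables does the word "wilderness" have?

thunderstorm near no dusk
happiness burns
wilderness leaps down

3

"wilderness" has 3 syllables.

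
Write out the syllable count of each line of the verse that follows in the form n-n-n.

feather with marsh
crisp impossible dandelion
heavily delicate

Line 1: feather(2) + with(1) + marsh(1) = 4
Line 2: crisp(1) + impossible(4) + dandelion(4) = 9
Line 3: heavily(3) + delicate(3) = 6

4-9-6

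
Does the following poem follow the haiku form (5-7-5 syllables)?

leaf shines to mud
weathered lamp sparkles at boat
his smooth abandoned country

No

Line 1: leaf (1), shines (1), to (1), mud (1) → 4 (expected 5)
Line 2: weathered (2), lamp (1), sparkles (2), at (1), boat (1) → 7 ✓
Line 3: his (1), smooth (1), abandoned (3), country (2) → 7 (expected 5)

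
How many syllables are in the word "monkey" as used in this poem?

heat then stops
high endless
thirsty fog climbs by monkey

2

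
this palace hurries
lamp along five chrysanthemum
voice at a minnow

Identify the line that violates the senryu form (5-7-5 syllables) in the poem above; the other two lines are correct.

The second line

Line 1: "this palace hurries": 1+2+2 = 5 ✓
Line 2: "lamp along five chrysanthemum": 1+2+1+4 = 8 (expected 7)
Line 3: "voice at a minnow": 1+1+1+2 = 5 ✓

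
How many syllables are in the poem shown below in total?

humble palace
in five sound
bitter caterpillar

13

Line 1: humble(2) + palace(2) = 4
Line 2: in(1) + five(1) + sound(1) = 3
Line 3: bitter(2) + caterpillar(4) = 6
Total: 4 + 3 + 6 = 13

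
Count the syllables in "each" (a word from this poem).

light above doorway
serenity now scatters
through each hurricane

1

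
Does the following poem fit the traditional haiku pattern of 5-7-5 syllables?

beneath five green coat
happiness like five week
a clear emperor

Line 1: beneath (2), five (1), green (1), coat (1) → 5 ✓
Line 2: happiness (3), like (1), five (1), week (1) → 6 (expected 7)
Line 3: a (1), clear (1), emperor (3) → 5 ✓

No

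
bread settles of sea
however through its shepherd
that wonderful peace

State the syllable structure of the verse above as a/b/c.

5/7/5

Line 1: bread(1) + settles(2) + of(1) + sea(1) = 5
Line 2: however(3) + through(1) + its(1) + shepherd(2) = 7
Line 3: that(1) + wonderful(3) + peace(1) = 5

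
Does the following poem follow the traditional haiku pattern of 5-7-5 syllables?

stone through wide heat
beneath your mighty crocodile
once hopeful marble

No

Line 1: stone(1) + through(1) + wide(1) + heat(1) = 4 (expected 5)
Line 2: beneath(2) + your(1) + mighty(2) + crocodile(3) = 8 (expected 7)
Line 3: once(1) + hopeful(2) + marble(2) = 5 ✓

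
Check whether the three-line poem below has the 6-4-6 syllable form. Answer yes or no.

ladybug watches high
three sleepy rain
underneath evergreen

Yes

Line 1: ladybug (3), watches (2), high (1) → 6 ✓
Line 2: three (1), sleepy (2), rain (1) → 4 ✓
Line 3: underneath (3), evergreen (3) → 6 ✓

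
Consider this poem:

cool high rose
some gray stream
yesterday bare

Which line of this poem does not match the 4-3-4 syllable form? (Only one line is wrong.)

Line 1: "cool high rose": 1+1+1 = 3 (expected 4)
Line 2: "some gray stream": 1+1+1 = 3 ✓
Line 3: "yesterday bare": 3+1 = 4 ✓

Line 1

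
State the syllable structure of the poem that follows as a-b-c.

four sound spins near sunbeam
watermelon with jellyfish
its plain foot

6-8-3

Line 1: four (1), sound (1), spins (1), near (1), sunbeam (2) → 6
Line 2: watermelon (4), with (1), jellyfish (3) → 8
Line 3: its (1), plain (1), foot (1) → 3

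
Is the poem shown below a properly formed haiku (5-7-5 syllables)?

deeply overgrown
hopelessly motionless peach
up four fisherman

Line 1: deeply (2), overgrown (3) → 5 ✓
Line 2: hopelessly (3), motionless (3), peach (1) → 7 ✓
Line 3: up (1), four (1), fisherman (3) → 5 ✓

Yes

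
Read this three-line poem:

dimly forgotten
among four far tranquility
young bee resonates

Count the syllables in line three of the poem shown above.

5

Line three: "young bee resonates": 1+1+3 = 5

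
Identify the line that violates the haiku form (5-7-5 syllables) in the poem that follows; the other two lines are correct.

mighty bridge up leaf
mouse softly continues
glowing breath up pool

Line 1: mighty (2), bridge (1), up (1), leaf (1) → 5 ✓
Line 2: mouse (1), softly (2), continues (3) → 6 (expected 7)
Line 3: glowing (2), breath (1), up (1), pool (1) → 5 ✓

The second line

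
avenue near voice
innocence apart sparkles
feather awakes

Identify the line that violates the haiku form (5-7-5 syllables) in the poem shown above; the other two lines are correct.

Line 1: avenue(3) + near(1) + voice(1) = 5 ✓
Line 2: innocence(3) + apart(2) + sparkles(2) = 7 ✓
Line 3: feather(2) + awakes(2) = 4 (expected 5)

The third line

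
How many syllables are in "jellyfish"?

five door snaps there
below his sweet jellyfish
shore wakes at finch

3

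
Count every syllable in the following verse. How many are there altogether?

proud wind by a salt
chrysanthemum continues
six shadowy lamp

Line 1: proud(1) + wind(1) + by(1) + a(1) + salt(1) = 5
Line 2: chrysanthemum(4) + continues(3) = 7
Line 3: six(1) + shadowy(3) + lamp(1) = 5
Total: 5 + 7 + 5 = 17

17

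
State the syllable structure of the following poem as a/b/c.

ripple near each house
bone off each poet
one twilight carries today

Line 1: ripple (2), near (1), each (1), house (1) → 5
Line 2: bone (1), off (1), each (1), poet (2) → 5
Line 3: one (1), twilight (2), carries (2), today (2) → 7

5/5/7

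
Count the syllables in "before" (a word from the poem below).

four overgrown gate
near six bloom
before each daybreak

2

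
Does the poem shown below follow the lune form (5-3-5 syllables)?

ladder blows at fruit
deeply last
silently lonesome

Yes

Line 1: "ladder blows at fruit": 2+1+1+1 = 5 ✓
Line 2: "deeply last": 2+1 = 3 ✓
Line 3: "silently lonesome": 3+2 = 5 ✓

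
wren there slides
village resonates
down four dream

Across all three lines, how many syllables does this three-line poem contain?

11

Line 1: wren(1) + there(1) + slides(1) = 3
Line 2: village(2) + resonates(3) = 5
Line 3: down(1) + four(1) + dream(1) = 3
Total: 3 + 5 + 3 = 11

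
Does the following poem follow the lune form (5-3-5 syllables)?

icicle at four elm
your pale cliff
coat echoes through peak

Line 1: icicle(3) + at(1) + four(1) + elm(1) = 6 (expected 5)
Line 2: your(1) + pale(1) + cliff(1) = 3 ✓
Line 3: coat(1) + echoes(2) + through(1) + peak(1) = 5 ✓

No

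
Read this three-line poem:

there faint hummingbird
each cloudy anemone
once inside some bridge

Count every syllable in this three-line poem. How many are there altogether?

Line 1: there(1) + faint(1) + hummingbird(3) = 5
Line 2: each(1) + cloudy(2) + anemone(4) = 7
Line 3: once(1) + inside(2) + some(1) + bridge(1) = 5
Total: 5 + 7 + 5 = 17

17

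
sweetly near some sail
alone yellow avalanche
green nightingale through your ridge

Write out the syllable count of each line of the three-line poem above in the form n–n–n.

Line 1: sweetly (2), near (1), some (1), sail (1) → 5
Line 2: alone (2), yellow (2), avalanche (3) → 7
Line 3: green (1), nightingale (3), through (1), your (1), ridge (1) → 7

5–7–7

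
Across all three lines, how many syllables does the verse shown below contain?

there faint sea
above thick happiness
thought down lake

12

Line 1: there(1) + faint(1) + sea(1) = 3
Line 2: above(2) + thick(1) + happiness(3) = 6
Line 3: thought(1) + down(1) + lake(1) = 3
Total: 3 + 6 + 3 = 12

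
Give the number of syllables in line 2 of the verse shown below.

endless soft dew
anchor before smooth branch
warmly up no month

6

Line 2: anchor (2), before (2), smooth (1), branch (1) → 6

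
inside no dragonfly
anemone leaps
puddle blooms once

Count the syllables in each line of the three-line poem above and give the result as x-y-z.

6-5-4

Line 1: inside(2) + no(1) + dragonfly(3) = 6
Line 2: anemone(4) + leaps(1) = 5
Line 3: puddle(2) + blooms(1) + once(1) = 4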